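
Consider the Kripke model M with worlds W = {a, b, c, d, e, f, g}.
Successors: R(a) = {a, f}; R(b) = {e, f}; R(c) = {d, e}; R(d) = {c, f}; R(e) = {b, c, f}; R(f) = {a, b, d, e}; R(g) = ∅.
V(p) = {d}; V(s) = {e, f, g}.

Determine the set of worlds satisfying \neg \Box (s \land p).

Let φ = \neg \Box (s \land p). Evaluate φ at each world:
  a (successors {a, f}): φ is true.
  b (successors {e, f}): φ is true.
  c (successors {d, e}): φ is true.
  d (successors {c, f}): φ is true.
  e (successors {b, c, f}): φ is true.
  f (successors {a, b, d, e}): φ is true.
  g (successors ∅): φ is false.
For instance, at e:
  At e: \Box (s \land p) is false, so \neg \Box (s \land p) is true.
    At e: \Box (s \land p) requires s \land p at every successor {b, c, f}.
      s \land p fails at b, so \Box (s \land p) is false at e.
Satisfying worlds: {a, b, c, d, e, f}

a, b, c, d, e, f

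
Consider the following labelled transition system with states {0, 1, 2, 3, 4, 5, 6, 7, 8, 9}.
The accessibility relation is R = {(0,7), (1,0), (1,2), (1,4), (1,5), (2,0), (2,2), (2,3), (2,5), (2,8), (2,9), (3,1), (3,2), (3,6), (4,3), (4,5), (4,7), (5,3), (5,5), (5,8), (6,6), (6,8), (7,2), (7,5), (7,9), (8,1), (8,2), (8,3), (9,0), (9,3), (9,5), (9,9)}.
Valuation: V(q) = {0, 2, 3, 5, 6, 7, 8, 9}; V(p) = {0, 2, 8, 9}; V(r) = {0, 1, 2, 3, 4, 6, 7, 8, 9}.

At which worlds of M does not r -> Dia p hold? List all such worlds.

Let φ = not r -> Dia p. Evaluate φ at each world:
  0 (successors {7}): φ is true.
  1 (successors {0, 2, 4, 5}): φ is true.
  2 (successors {0, 2, 3, 5, 8, 9}): φ is true.
  3 (successors {1, 2, 6}): φ is true.
  4 (successors {3, 5, 7}): φ is true.
  5 (successors {3, 5, 8}): φ is true.
  6 (successors {6, 8}): φ is true.
  7 (successors {2, 5, 9}): φ is true.
  8 (successors {1, 2, 3}): φ is true.
  9 (successors {0, 3, 5, 9}): φ is true.
For instance, at 3:
  At 3: not r is false, Dia p is true, so not r -> Dia p is true.
    At 3: Dia p requires p at some successor in {1, 2, 6}.
      p holds at 2, so Dia p is true at 3.
Satisfying worlds: {0, 1, 2, 3, 4, 5, 6, 7, 8, 9}

0, 1, 2, 3, 4, 5, 6, 7, 8, 9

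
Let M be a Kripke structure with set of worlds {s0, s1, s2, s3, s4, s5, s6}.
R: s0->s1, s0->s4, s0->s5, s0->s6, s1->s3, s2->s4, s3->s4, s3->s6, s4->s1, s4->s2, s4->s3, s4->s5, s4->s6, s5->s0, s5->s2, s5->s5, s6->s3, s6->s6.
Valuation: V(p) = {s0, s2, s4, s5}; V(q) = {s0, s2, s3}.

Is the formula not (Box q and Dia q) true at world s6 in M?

Yes

At s6: Box q and Dia q is false, so not (Box q and Dia q) is true.
  At s6: Box q is false, Dia q is true, so Box q and Dia q is false.
    At s6: Box q requires q at every successor {s3, s6}.
      q fails at s6, so Box q is false at s6.
    At s6: Dia q requires q at some successor in {s3, s6}.
      q holds at s3, so Dia q is true at s6.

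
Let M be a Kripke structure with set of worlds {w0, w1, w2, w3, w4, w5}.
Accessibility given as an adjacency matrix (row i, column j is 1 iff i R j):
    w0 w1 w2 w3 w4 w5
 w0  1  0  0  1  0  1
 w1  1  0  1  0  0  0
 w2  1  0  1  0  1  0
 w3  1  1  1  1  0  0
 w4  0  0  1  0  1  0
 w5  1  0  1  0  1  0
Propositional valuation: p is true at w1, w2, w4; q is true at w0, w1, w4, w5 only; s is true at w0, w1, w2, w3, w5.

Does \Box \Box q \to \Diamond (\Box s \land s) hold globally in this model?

Let φ = \Box \Box q \to \Diamond (\Box s \land s). Evaluate φ at each world:
  w0 (successors {w0, w3, w5}): φ is true.
  w1 (successors {w0, w2}): φ is true.
  w2 (successors {w0, w2, w4}): φ is true.
  w3 (successors {w0, w1, w2, w3}): φ is true.
  w4 (successors {w2, w4}): φ is true.
  w5 (successors {w0, w2, w4}): φ is true.
For instance, at w2:
  At w2: \Box \Box q is false, \Diamond (\Box s \land s) is true, so \Box \Box q \to \Diamond (\Box s \land s) is true.
    At w2: \Box \Box q requires \Box q at every successor {w0, w2, w4}.
      \Box q fails at w0, so \Box \Box q is false at w2.
    At w2: \Diamond (\Box s \land s) requires \Box s \land s at some successor in {w0, w2, w4}.
      \Box s \land s holds at w0, so \Diamond (\Box s \land s) is true at w2.

Yes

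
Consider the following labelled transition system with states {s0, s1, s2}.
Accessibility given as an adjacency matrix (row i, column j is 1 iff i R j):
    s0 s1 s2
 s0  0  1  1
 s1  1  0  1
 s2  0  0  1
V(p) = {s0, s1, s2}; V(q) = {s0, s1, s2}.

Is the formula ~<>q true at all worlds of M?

No

Recall that <>ψ holds at a world iff ψ holds at some accessible world.
Let φ = ~<>q. Evaluate φ at each world:
  s0 (successors {s1, s2}): φ is false.
  s1 (successors {s0, s2}): φ is false.
  s2 (successors {s2}): φ is false.
Detail at s0 (counterexample):
  At s0: <>q is true, so ~<>q is false.
    At s0: <>q requires q at some successor in {s1, s2}.
      q holds at s1, so <>q is true at s0.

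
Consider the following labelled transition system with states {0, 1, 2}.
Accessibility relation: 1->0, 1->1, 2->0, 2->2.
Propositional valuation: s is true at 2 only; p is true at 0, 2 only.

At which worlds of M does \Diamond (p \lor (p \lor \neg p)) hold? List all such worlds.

Recall that \Diamond ψ holds at a world iff ψ holds at some accessible world.
Let φ = \Diamond (p \lor (p \lor \neg p)). Evaluate φ at each world:
  0 (successors ∅): φ is false.
  1 (successors {0, 1}): φ is true.
  2 (successors {0, 2}): φ is true.
For instance, at 2:
  At 2: \Diamond (p \lor (p \lor \neg p)) requires p \lor (p \lor \neg p) at some successor in {0, 2}.
    p \lor (p \lor \neg p) holds at 0, so \Diamond (p \lor (p \lor \neg p)) is true at 2.
Satisfying worlds: {1, 2}

1, 2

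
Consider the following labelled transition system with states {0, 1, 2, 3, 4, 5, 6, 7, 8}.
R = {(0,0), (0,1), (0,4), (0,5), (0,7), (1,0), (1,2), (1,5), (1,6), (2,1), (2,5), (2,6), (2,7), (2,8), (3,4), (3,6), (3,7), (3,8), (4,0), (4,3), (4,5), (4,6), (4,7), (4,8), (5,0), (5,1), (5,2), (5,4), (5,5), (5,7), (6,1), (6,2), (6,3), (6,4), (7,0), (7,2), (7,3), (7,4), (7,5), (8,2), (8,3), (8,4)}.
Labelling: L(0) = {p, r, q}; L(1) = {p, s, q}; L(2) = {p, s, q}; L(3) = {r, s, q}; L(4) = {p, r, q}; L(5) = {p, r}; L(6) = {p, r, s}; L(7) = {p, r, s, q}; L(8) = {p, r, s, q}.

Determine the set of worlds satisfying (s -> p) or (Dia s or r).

Let φ = (s -> p) or (Dia s or r). Evaluate φ at each world:
  0 (successors {0, 1, 4, 5, 7}): φ is true.
  1 (successors {0, 2, 5, 6}): φ is true.
  2 (successors {1, 5, 6, 7, 8}): φ is true.
  3 (successors {4, 6, 7, 8}): φ is true.
  4 (successors {0, 3, 5, 6, 7, 8}): φ is true.
  5 (successors {0, 1, 2, 4, 5, 7}): φ is true.
  6 (successors {1, 2, 3, 4}): φ is true.
  7 (successors {0, 2, 3, 4, 5}): φ is true.
  8 (successors {2, 3, 4}): φ is true.
For instance, at 6:
  At 6: s -> p is true, Dia s or r is true, so (s -> p) or (Dia s or r) is true.
    At 6: Dia s is true, r is true, so Dia s or r is true.
      At 6: Dia s requires s at some successor in {1, 2, 3, 4}.
        s holds at 1, so Dia s is true at 6.
Satisfying worlds: {0, 1, 2, 3, 4, 5, 6, 7, 8}

0, 1, 2, 3, 4, 5, 6, 7, 8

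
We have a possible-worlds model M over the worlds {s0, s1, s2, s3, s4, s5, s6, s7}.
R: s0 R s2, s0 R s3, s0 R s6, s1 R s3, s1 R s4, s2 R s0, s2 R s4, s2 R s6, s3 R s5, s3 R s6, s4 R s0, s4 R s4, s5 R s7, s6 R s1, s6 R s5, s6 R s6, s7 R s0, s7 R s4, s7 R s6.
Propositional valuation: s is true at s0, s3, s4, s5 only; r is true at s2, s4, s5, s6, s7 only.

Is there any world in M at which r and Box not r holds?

No

Let φ = r and Box not r. Evaluate φ at each world:
  s0 (successors {s2, s3, s6}): φ is false.
  s1 (successors {s3, s4}): φ is false.
  s2 (successors {s0, s4, s6}): φ is false.
  s3 (successors {s5, s6}): φ is false.
  s4 (successors {s0, s4}): φ is false.
  s5 (successors {s7}): φ is false.
  s6 (successors {s1, s5, s6}): φ is false.
  s7 (successors {s0, s4, s6}): φ is false.
For instance, at s5:
  At s5: r is true, Box not r is false, so r and Box not r is false.
    At s5: Box not r requires not r at every successor {s7}.
      not r fails at s7, so Box not r is false at s5.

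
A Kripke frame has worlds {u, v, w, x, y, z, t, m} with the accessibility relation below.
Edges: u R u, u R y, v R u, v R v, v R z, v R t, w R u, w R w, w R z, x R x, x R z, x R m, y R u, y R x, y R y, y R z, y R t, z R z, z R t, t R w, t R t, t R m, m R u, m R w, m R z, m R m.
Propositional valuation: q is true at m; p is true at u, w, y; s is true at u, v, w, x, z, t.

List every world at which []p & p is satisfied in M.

Let φ = []p & p. Evaluate φ at each world:
  u (successors {u, y}): φ is true.
  v (successors {u, v, z, t}): φ is false.
  w (successors {u, w, z}): φ is false.
  x (successors {x, z, m}): φ is false.
  y (successors {u, x, y, z, t}): φ is false.
  z (successors {z, t}): φ is false.
  t (successors {w, t, m}): φ is false.
  m (successors {u, w, z, m}): φ is false.
For instance, at u:
  At u: []p is true, p is true, so []p & p is true.
    At u: []p requires p at every successor {u, y}.
      At u: p is true.
      At y: p is true.
    So []p is true at u.
Satisfying worlds: {u}

u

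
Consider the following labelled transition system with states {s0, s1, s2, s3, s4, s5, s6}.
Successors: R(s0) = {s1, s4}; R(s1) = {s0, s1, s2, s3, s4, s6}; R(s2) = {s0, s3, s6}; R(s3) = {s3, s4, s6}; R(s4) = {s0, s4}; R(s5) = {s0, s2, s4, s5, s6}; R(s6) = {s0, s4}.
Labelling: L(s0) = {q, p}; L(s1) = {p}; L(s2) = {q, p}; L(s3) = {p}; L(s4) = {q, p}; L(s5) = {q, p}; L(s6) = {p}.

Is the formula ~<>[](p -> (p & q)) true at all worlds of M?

No

Recall that []ψ holds at a world iff ψ holds at every accessible world, and <>ψ holds iff ψ holds at some accessible world.
Let φ = ~<>[](p -> (p & q)). Evaluate φ at each world:
  s0 (successors {s1, s4}): φ is false.
  s1 (successors {s0, s1, s2, s3, s4, s6}): φ is false.
  s2 (successors {s0, s3, s6}): φ is false.
  s3 (successors {s3, s4, s6}): φ is false.
  s4 (successors {s0, s4}): φ is false.
  s5 (successors {s0, s2, s4, s5, s6}): φ is false.
  s6 (successors {s0, s4}): φ is false.
Detail at s0 (counterexample):
  At s0: <>[](p -> (p & q)) is true, so ~<>[](p -> (p & q)) is false.
    At s0: <>[](p -> (p & q)) requires [](p -> (p & q)) at some successor in {s1, s4}.
      [](p -> (p & q)) holds at s4, so <>[](p -> (p & q)) is true at s0.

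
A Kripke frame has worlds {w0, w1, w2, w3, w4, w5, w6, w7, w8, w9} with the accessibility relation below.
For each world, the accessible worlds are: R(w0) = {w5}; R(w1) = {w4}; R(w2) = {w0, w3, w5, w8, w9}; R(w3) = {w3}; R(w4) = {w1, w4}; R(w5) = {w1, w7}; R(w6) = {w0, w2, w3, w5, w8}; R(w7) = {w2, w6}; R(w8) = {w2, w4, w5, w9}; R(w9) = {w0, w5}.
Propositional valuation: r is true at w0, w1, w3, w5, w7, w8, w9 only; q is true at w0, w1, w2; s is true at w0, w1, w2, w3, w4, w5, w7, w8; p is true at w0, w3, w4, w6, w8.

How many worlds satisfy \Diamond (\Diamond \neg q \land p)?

Let φ = \Diamond (\Diamond \neg q \land p). Evaluate φ at each world:
  w0 (successors {w5}): φ is false.
  w1 (successors {w4}): φ is true.
  w2 (successors {w0, w3, w5, w8, w9}): φ is true.
  w3 (successors {w3}): φ is true.
  w4 (successors {w1, w4}): φ is true.
  w5 (successors {w1, w7}): φ is false.
  w6 (successors {w0, w2, w3, w5, w8}): φ is true.
  w7 (successors {w2, w6}): φ is true.
  w8 (successors {w2, w4, w5, w9}): φ is true.
  w9 (successors {w0, w5}): φ is true.
For instance, at w3:
  At w3: \Diamond (\Diamond \neg q \land p) requires \Diamond \neg q \land p at some successor in {w3}.
    \Diamond \neg q \land p holds at w3, so \Diamond (\Diamond \neg q \land p) is true at w3.
      At w3: \Diamond \neg q is true, p is true, so \Diamond \neg q \land p is true.
Satisfying worlds: {w1, w2, w3, w4, w6, w7, w8, w9}

8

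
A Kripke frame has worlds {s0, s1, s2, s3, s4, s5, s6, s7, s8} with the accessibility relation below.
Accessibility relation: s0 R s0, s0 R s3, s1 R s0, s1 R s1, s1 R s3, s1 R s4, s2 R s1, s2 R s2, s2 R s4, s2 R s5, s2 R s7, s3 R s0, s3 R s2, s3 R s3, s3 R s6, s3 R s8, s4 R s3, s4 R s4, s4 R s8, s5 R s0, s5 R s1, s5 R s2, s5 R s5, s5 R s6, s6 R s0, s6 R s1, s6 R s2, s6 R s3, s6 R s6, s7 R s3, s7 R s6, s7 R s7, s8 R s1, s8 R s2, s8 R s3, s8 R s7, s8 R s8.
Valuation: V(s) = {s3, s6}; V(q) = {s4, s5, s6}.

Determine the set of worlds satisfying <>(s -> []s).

Let φ = <>(s -> []s). Evaluate φ at each world:
  s0 (successors {s0, s3}): φ is true.
  s1 (successors {s0, s1, s3, s4}): φ is true.
  s2 (successors {s1, s2, s4, s5, s7}): φ is true.
  s3 (successors {s0, s2, s3, s6, s8}): φ is true.
  s4 (successors {s3, s4, s8}): φ is true.
  s5 (successors {s0, s1, s2, s5, s6}): φ is true.
  s6 (successors {s0, s1, s2, s3, s6}): φ is true.
  s7 (successors {s3, s6, s7}): φ is true.
  s8 (successors {s1, s2, s3, s7, s8}): φ is true.
For instance, at s2:
  At s2: <>(s -> []s) requires s -> []s at some successor in {s1, s2, s4, s5, s7}.
    s -> []s holds at s1, so <>(s -> []s) is true at s2.
      At s1: s is false, []s is false, so s -> []s is true.
Satisfying worlds: {s0, s1, s2, s3, s4, s5, s6, s7, s8}

s0, s1, s2, s3, s4, s5, s6, s7, s8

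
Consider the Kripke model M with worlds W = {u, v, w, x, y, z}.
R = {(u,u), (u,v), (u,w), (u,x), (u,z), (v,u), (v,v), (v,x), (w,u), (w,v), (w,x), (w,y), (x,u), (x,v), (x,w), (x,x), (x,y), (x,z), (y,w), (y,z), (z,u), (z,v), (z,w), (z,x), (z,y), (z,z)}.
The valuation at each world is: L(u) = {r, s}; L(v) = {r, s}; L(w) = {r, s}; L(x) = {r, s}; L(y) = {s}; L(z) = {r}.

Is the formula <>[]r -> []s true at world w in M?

At w: <>[]r is true, []s is true, so <>[]r -> []s is true.
  At w: <>[]r requires []r at some successor in {u, v, x, y}.
    []r holds at u, so <>[]r is true at w.
      At u: []r requires r at every successor {u, v, w, x, z}.
        At u: r is true.
        At v: r is true.
        At w: r is true.
        At x: r is true.
        At z: r is true.
      So []r is true at u.
  At w: []s requires s at every successor {u, v, x, y}.
    At u: s is true.
    At v: s is true.
    At x: s is true.
    At y: s is true.
  So []s is true at w.

Yes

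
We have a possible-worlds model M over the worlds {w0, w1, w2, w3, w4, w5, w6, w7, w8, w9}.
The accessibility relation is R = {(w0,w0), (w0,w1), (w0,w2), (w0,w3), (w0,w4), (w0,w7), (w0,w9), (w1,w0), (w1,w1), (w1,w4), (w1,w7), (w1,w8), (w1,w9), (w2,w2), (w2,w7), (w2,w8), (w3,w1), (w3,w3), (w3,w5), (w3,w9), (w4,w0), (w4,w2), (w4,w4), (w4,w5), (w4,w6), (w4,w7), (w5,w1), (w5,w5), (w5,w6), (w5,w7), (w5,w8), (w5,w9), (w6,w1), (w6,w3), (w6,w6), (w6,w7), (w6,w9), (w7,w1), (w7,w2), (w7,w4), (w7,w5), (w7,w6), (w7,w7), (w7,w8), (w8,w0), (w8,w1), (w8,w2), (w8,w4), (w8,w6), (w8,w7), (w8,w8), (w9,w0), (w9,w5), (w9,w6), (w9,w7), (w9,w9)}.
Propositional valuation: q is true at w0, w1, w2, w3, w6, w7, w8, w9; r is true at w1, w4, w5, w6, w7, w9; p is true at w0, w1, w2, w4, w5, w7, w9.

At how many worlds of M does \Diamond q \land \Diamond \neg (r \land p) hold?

Let φ = \Diamond q \land \Diamond \neg (r \land p). Evaluate φ at each world:
  w0 (successors {w0, w1, w2, w3, w4, w7, w9}): φ is true.
  w1 (successors {w0, w1, w4, w7, w8, w9}): φ is true.
  w2 (successors {w2, w7, w8}): φ is true.
  w3 (successors {w1, w3, w5, w9}): φ is true.
  w4 (successors {w0, w2, w4, w5, w6, w7}): φ is true.
  w5 (successors {w1, w5, w6, w7, w8, w9}): φ is true.
  w6 (successors {w1, w3, w6, w7, w9}): φ is true.
  w7 (successors {w1, w2, w4, w5, w6, w7, w8}): φ is true.
  w8 (successors {w0, w1, w2, w4, w6, w7, w8}): φ is true.
  w9 (successors {w0, w5, w6, w7, w9}): φ is true.
For instance, at w1:
  At w1: \Diamond q is true, \Diamond \neg (r \land p) is true, so \Diamond q \land \Diamond \neg (r \land p) is true.
    At w1: \Diamond q requires q at some successor in {w0, w1, w4, w7, w8, w9}.
      q holds at w0, so \Diamond q is true at w1.
    At w1: \Diamond \neg (r \land p) requires \neg (r \land p) at some successor in {w0, w1, w4, w7, w8, w9}.
      \neg (r \land p) holds at w0, so \Diamond \neg (r \land p) is true at w1.
Satisfying worlds: {w0, w1, w2, w3, w4, w5, w6, w7, w8, w9}

10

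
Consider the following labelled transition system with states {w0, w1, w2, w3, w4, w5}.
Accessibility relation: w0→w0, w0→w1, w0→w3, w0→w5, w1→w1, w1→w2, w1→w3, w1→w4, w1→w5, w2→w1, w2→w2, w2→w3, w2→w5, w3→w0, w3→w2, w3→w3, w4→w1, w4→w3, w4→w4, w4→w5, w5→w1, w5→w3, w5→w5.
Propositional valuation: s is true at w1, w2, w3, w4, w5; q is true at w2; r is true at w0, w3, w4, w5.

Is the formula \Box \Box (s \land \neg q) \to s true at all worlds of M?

Yes

Let φ = \Box \Box (s \land \neg q) \to s. Evaluate φ at each world:
  w0 (successors {w0, w1, w3, w5}): φ is true.
  w1 (successors {w1, w2, w3, w4, w5}): φ is true.
  w2 (successors {w1, w2, w3, w5}): φ is true.
  w3 (successors {w0, w2, w3}): φ is true.
  w4 (successors {w1, w3, w4, w5}): φ is true.
  w5 (successors {w1, w3, w5}): φ is true.
For instance, at w3:
  At w3: \Box \Box (s \land \neg q) is false, s is true, so \Box \Box (s \land \neg q) \to s is true.
    At w3: \Box \Box (s \land \neg q) requires \Box (s \land \neg q) at every successor {w0, w2, w3}.
      \Box (s \land \neg q) fails at w0, so \Box \Box (s \land \neg q) is false at w3.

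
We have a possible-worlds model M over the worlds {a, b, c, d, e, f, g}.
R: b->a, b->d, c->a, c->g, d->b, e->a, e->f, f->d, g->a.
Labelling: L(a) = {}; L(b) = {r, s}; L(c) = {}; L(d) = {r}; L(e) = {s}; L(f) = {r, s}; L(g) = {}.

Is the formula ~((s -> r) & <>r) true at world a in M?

Yes

At a: (s -> r) & <>r is false, so ~((s -> r) & <>r) is true.
  At a: s -> r is true, <>r is false, so (s -> r) & <>r is false.
    At a: no accessible worlds, so <>r is false.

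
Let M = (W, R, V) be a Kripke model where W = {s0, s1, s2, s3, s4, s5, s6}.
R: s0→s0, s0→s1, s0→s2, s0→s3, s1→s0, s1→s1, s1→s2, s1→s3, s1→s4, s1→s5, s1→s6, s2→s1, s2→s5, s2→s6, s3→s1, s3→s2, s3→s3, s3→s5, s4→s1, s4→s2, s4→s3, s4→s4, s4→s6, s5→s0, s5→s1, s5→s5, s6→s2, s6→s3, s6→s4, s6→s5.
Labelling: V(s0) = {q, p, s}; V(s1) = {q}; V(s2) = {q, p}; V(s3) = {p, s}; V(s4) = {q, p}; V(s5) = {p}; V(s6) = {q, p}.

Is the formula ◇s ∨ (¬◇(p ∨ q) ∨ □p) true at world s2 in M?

No

Recall that □ψ holds at a world iff ψ holds at every accessible world, and ◇ψ holds iff ψ holds at some accessible world.
At s2: ◇s is false, ¬◇(p ∨ q) ∨ □p is false, so ◇s ∨ (¬◇(p ∨ q) ∨ □p) is false.
  At s2: ◇s requires s at some successor in {s1, s5, s6}.
    At s1: s is false.
    At s5: s is false.
    At s6: s is false.
  So ◇s is false at s2.
  At s2: ¬◇(p ∨ q) is false, □p is false, so ¬◇(p ∨ q) ∨ □p is false.
    At s2: ◇(p ∨ q) is true, so ¬◇(p ∨ q) is false.
      At s2: ◇(p ∨ q) requires p ∨ q at some successor in {s1, s5, s6}.
        p ∨ q holds at s1, so ◇(p ∨ q) is true at s2.
    At s2: □p requires p at every successor {s1, s5, s6}.
      p fails at s1, so □p is false at s2.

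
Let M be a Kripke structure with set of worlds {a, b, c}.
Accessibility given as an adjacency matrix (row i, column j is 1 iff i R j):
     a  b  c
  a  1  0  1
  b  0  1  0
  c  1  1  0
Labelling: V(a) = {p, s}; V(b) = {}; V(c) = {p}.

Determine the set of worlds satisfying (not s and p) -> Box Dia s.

Let φ = (not s and p) -> Box Dia s. Evaluate φ at each world:
  a (successors {a, c}): φ is true.
  b (successors {b}): φ is true.
  c (successors {a, b}): φ is false.
For instance, at b:
  At b: not s and p is false, Box Dia s is false, so (not s and p) -> Box Dia s is true.
    At b: Box Dia s requires Dia s at every successor {b}.
      Dia s fails at b, so Box Dia s is false at b.
Satisfying worlds: {a, b}

a, b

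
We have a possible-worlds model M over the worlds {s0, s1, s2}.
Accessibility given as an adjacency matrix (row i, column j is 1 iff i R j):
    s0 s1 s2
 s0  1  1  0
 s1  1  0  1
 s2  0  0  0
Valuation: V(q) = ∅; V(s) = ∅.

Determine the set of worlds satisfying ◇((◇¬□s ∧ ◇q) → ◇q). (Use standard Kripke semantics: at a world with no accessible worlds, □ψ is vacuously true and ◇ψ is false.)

s0, s1

Let φ = ◇((◇¬□s ∧ ◇q) → ◇q). Evaluate φ at each world:
  s0 (successors {s0, s1}): φ is true.
  s1 (successors {s0, s2}): φ is true.
  s2 (successors ∅): φ is false.
For instance, at s1:
  At s1: ◇((◇¬□s ∧ ◇q) → ◇q) requires (◇¬□s ∧ ◇q) → ◇q at some successor in {s0, s2}.
    (◇¬□s ∧ ◇q) → ◇q holds at s0, so ◇((◇¬□s ∧ ◇q) → ◇q) is true at s1.
      At s0: ◇¬□s ∧ ◇q is false, ◇q is false, so (◇¬□s ∧ ◇q) → ◇q is true.
Satisfying worlds: {s0, s1}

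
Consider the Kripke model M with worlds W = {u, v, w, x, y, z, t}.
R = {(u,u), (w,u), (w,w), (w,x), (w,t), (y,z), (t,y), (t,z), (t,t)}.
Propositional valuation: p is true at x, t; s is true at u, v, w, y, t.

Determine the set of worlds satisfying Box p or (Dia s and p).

v, x, z, t

Recall that Box ψ holds at a world iff ψ holds at every accessible world, and Dia ψ holds iff ψ holds at some accessible world.
Let φ = Box p or (Dia s and p). Evaluate φ at each world:
  u (successors {u}): φ is false.
  v (successors ∅): φ is true.
  w (successors {u, w, x, t}): φ is false.
  x (successors ∅): φ is true.
  y (successors {z}): φ is false.
  z (successors ∅): φ is true.
  t (successors {y, z, t}): φ is true.
For instance, at y:
  At y: Box p is false, Dia s and p is false, so Box p or (Dia s and p) is false.
    At y: Box p requires p at every successor {z}.
      p fails at z, so Box p is false at y.
    At y: Dia s is false, p is false, so Dia s and p is false.
      At y: Dia s requires s at some successor in {z}.
        At z: s is false.
      So Dia s is false at y.
Satisfying worlds: {v, x, z, t}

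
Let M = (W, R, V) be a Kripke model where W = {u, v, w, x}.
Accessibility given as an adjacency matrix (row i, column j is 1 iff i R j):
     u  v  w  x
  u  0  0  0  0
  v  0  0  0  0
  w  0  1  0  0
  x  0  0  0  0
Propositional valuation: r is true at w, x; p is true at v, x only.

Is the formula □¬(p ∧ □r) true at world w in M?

No

Recall that □ψ holds at a world iff ψ holds at every accessible world, and ◇ψ holds iff ψ holds at some accessible world.
At w: □¬(p ∧ □r) requires ¬(p ∧ □r) at every successor {v}.
  ¬(p ∧ □r) fails at v, so □¬(p ∧ □r) is false at w.
    At v: p ∧ □r is true, so ¬(p ∧ □r) is false.
      At v: p is true, □r is true, so p ∧ □r is true.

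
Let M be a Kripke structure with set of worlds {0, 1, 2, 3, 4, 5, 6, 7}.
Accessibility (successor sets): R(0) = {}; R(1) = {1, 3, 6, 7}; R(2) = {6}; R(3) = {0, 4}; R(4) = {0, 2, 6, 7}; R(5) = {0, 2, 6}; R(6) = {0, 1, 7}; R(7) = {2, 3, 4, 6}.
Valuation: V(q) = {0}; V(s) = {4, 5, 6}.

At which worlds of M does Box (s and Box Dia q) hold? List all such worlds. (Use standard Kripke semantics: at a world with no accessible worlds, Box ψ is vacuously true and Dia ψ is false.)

Recall that Box ψ holds at a world iff ψ holds at every accessible world, and Dia ψ holds iff ψ holds at some accessible world.
Let φ = Box (s and Box Dia q). Evaluate φ at each world:
  0 (successors ∅): φ is true.
  1 (successors {1, 3, 6, 7}): φ is false.
  2 (successors {6}): φ is false.
  3 (successors {0, 4}): φ is false.
  4 (successors {0, 2, 6, 7}): φ is false.
  5 (successors {0, 2, 6}): φ is false.
  6 (successors {0, 1, 7}): φ is false.
  7 (successors {2, 3, 4, 6}): φ is false.
For instance, at 4:
  At 4: Box (s and Box Dia q) requires s and Box Dia q at every successor {0, 2, 6, 7}.
    s and Box Dia q fails at 0, so Box (s and Box Dia q) is false at 4.
      At 0: s is false, Box Dia q is true, so s and Box Dia q is false.
Satisfying worlds: {0}

0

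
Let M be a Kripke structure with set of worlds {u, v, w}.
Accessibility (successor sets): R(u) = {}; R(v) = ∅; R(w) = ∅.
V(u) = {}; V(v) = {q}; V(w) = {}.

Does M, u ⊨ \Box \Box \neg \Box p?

Yes

At u: no accessible worlds, so \Box \Box \neg \Box p holds vacuously.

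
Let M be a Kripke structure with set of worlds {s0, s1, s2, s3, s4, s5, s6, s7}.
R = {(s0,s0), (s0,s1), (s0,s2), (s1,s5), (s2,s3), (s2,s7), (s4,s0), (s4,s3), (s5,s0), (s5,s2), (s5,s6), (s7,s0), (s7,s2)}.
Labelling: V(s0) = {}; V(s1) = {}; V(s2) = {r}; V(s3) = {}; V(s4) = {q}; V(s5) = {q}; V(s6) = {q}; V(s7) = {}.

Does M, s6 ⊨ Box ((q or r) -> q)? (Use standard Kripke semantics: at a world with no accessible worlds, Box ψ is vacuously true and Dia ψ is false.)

Yes

At s6: no accessible worlds, so Box ((q or r) -> q) holds vacuously.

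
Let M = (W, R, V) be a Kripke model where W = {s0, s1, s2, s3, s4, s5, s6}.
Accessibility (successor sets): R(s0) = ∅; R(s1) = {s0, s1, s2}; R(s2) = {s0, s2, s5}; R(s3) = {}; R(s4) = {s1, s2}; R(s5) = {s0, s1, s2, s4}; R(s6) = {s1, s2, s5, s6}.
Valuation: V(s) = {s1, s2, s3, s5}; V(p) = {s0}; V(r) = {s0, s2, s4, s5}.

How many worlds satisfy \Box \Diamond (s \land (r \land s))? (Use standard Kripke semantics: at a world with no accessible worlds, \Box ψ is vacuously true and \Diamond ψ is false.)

Let φ = \Box \Diamond (s \land (r \land s)). Evaluate φ at each world:
  s0 (successors ∅): φ is true.
  s1 (successors {s0, s1, s2}): φ is false.
  s2 (successors {s0, s2, s5}): φ is false.
  s3 (successors ∅): φ is true.
  s4 (successors {s1, s2}): φ is true.
  s5 (successors {s0, s1, s2, s4}): φ is false.
  s6 (successors {s1, s2, s5, s6}): φ is true.
For instance, at s4:
  At s4: \Box \Diamond (s \land (r \land s)) requires \Diamond (s \land (r \land s)) at every successor {s1, s2}.
      At s1: \Diamond (s \land (r \land s)) requires s \land (r \land s) at some successor in {s0, s1, s2}.
        s \land (r \land s) holds at s2, so \Diamond (s \land (r \land s)) is true at s1.
      At s2: \Diamond (s \land (r \land s)) requires s \land (r \land s) at some successor in {s0, s2, s5}.
        s \land (r \land s) holds at s2, so \Diamond (s \land (r \land s)) is true at s2.
  So \Box \Diamond (s \land (r \land s)) is true at s4.
Satisfying worlds: {s0, s3, s4, s6}

4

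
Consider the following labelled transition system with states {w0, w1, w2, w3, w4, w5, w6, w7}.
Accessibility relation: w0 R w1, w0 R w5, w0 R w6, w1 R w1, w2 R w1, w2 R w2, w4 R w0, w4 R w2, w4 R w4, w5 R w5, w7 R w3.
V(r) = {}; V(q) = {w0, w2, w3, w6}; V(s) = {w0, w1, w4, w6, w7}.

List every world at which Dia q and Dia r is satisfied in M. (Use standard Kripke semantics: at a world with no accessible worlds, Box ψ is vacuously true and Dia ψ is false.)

none

Let φ = Dia q and Dia r. Evaluate φ at each world:
  w0 (successors {w1, w5, w6}): φ is false.
  w1 (successors {w1}): φ is false.
  w2 (successors {w1, w2}): φ is false.
  w3 (successors ∅): φ is false.
  w4 (successors {w0, w2, w4}): φ is false.
  w5 (successors {w5}): φ is false.
  w6 (successors ∅): φ is false.
  w7 (successors {w3}): φ is false.
For instance, at w4:
  At w4: Dia q is true, Dia r is false, so Dia q and Dia r is false.
    At w4: Dia q requires q at some successor in {w0, w2, w4}.
      q holds at w0, so Dia q is true at w4.
    At w4: Dia r requires r at some successor in {w0, w2, w4}.
      At w0: r is false.
      At w2: r is false.
      At w4: r is false.
    So Dia r is false at w4.
Satisfying worlds: none.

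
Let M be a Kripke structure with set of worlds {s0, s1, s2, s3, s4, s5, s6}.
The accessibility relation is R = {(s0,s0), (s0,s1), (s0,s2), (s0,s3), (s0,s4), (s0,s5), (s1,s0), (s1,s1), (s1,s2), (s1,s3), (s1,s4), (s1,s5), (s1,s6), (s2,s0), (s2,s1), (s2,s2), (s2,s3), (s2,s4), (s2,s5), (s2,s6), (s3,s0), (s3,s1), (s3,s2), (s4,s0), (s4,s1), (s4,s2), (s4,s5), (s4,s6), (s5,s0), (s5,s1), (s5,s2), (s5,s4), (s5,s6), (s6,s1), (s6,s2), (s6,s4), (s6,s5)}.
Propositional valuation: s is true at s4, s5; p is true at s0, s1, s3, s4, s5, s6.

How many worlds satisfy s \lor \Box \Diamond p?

Let φ = s \lor \Box \Diamond p. Evaluate φ at each world:
  s0 (successors {s0, s1, s2, s3, s4, s5}): φ is true.
  s1 (successors {s0, s1, s2, s3, s4, s5, s6}): φ is true.
  s2 (successors {s0, s1, s2, s3, s4, s5, s6}): φ is true.
  s3 (successors {s0, s1, s2}): φ is true.
  s4 (successors {s0, s1, s2, s5, s6}): φ is true.
  s5 (successors {s0, s1, s2, s4, s6}): φ is true.
  s6 (successors {s1, s2, s4, s5}): φ is true.
For instance, at s1:
  At s1: s is false, \Box \Diamond p is true, so s \lor \Box \Diamond p is true.
    At s1: \Box \Diamond p requires \Diamond p at every successor {s0, s1, s2, s3, s4, s5, s6}.
      At s0: \Diamond p is true.
      At s1: \Diamond p is true.
      At s2: \Diamond p is true.
      At s3: \Diamond p is true.
      At s4: \Diamond p is true.
      At s5: \Diamond p is true.
      At s6: \Diamond p is true.
    So \Box \Diamond p is true at s1.
Satisfying worlds: {s0, s1, s2, s3, s4, s5, s6}

7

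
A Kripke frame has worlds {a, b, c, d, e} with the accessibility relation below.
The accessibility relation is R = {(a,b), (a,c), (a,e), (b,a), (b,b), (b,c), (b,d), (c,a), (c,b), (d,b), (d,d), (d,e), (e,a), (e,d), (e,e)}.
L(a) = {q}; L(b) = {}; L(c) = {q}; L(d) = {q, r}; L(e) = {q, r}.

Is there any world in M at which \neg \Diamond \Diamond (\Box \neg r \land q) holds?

Let φ = \neg \Diamond \Diamond (\Box \neg r \land q). Evaluate φ at each world:
  a (successors {b, c, e}): φ is false.
  b (successors {a, b, c, d}): φ is false.
  c (successors {a, b}): φ is false.
  d (successors {b, d, e}): φ is false.
  e (successors {a, d, e}): φ is false.
For instance, at c:
  At c: \Diamond \Diamond (\Box \neg r \land q) is true, so \neg \Diamond \Diamond (\Box \neg r \land q) is false.
    At c: \Diamond \Diamond (\Box \neg r \land q) requires \Diamond (\Box \neg r \land q) at some successor in {a, b}.
      \Diamond (\Box \neg r \land q) holds at a, so \Diamond \Diamond (\Box \neg r \land q) is true at c.

No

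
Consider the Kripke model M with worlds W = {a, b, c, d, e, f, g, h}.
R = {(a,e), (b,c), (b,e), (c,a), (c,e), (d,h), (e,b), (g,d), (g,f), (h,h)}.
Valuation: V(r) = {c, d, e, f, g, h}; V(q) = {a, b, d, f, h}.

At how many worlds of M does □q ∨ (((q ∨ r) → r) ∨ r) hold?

6

Let φ = □q ∨ (((q ∨ r) → r) ∨ r). Evaluate φ at each world:
  a (successors {e}): φ is false.
  b (successors {c, e}): φ is false.
  c (successors {a, e}): φ is true.
  d (successors {h}): φ is true.
  e (successors {b}): φ is true.
  f (successors ∅): φ is true.
  g (successors {d, f}): φ is true.
  h (successors {h}): φ is true.
For instance, at b:
  At b: □q is false, ((q ∨ r) → r) ∨ r is false, so □q ∨ (((q ∨ r) → r) ∨ r) is false.
    At b: □q requires q at every successor {c, e}.
      q fails at c, so □q is false at b.
Satisfying worlds: {c, d, e, f, g, h}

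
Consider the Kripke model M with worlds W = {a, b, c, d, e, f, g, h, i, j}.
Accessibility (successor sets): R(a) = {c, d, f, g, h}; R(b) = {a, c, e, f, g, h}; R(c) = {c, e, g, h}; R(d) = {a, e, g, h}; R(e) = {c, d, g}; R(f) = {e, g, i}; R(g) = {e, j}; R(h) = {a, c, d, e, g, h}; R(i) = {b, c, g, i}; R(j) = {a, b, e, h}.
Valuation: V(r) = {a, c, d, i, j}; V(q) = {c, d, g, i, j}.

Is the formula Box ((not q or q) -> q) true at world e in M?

At e: Box ((not q or q) -> q) requires (not q or q) -> q at every successor {c, d, g}.
  At c: (not q or q) -> q is true.
  At d: (not q or q) -> q is true.
  At g: (not q or q) -> q is true.
So Box ((not q or q) -> q) is true at e.

Yes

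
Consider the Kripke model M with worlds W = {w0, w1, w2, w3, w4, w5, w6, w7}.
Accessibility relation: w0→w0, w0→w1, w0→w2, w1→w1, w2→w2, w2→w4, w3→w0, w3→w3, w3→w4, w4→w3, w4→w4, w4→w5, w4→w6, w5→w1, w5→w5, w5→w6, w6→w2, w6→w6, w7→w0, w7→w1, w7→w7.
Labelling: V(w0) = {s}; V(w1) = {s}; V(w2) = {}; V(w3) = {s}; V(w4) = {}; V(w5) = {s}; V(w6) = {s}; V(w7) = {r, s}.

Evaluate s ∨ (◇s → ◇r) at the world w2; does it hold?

Yes

At w2: s is false, ◇s → ◇r is true, so s ∨ (◇s → ◇r) is true.
  At w2: ◇s is false, ◇r is false, so ◇s → ◇r is true.
    At w2: ◇s requires s at some successor in {w2, w4}.
      At w2: s is false.
      At w4: s is false.
    So ◇s is false at w2.
    At w2: ◇r requires r at some successor in {w2, w4}.
      At w2: r is false.
      At w4: r is false.
    So ◇r is false at w2.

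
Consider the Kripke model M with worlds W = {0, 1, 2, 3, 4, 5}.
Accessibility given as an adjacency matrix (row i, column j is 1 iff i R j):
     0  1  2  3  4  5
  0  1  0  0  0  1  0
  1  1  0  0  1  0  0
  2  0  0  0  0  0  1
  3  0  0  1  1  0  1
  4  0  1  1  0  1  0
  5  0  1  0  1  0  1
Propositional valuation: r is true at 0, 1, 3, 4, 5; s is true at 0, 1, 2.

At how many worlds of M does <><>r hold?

Let φ = <><>r. Evaluate φ at each world:
  0 (successors {0, 4}): φ is true.
  1 (successors {0, 3}): φ is true.
  2 (successors {5}): φ is true.
  3 (successors {2, 3, 5}): φ is true.
  4 (successors {1, 2, 4}): φ is true.
  5 (successors {1, 3, 5}): φ is true.
For instance, at 1:
  At 1: <><>r requires <>r at some successor in {0, 3}.
    <>r holds at 0, so <><>r is true at 1.
      At 0: <>r requires r at some successor in {0, 4}.
        r holds at 0, so <>r is true at 0.
Satisfying worlds: {0, 1, 2, 3, 4, 5}

6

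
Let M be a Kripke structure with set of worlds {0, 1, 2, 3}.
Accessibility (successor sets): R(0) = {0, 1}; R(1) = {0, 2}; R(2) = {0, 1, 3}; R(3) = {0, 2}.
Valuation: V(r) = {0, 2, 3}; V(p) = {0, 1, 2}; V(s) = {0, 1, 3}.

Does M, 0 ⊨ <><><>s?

Yes

At 0: <><><>s requires <><>s at some successor in {0, 1}.
  <><>s holds at 0, so <><><>s is true at 0.
    At 0: <><>s requires <>s at some successor in {0, 1}.
      <>s holds at 0, so <><>s is true at 0.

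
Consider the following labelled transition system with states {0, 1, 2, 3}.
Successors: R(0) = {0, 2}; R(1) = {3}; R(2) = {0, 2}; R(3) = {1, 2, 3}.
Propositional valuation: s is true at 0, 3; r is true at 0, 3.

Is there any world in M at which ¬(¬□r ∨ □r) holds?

Recall that □ψ holds at a world iff ψ holds at every accessible world, and ◇ψ holds iff ψ holds at some accessible world.
Let φ = ¬(¬□r ∨ □r). Evaluate φ at each world:
  0 (successors {0, 2}): φ is false.
  1 (successors {3}): φ is false.
  2 (successors {0, 2}): φ is false.
  3 (successors {1, 2, 3}): φ is false.
For instance, at 3:
  At 3: ¬□r ∨ □r is true, so ¬(¬□r ∨ □r) is false.
    At 3: ¬□r is true, □r is false, so ¬□r ∨ □r is true.
      At 3: □r is false, so ¬□r is true.
      At 3: □r requires r at every successor {1, 2, 3}.
        r fails at 1, so □r is false at 3.

No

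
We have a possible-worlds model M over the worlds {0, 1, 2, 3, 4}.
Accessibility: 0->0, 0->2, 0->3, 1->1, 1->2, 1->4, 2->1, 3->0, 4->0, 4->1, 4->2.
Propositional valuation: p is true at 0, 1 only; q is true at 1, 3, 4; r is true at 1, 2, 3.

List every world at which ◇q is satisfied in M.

0, 1, 2, 4

Let φ = ◇q. Evaluate φ at each world:
  0 (successors {0, 2, 3}): φ is true.
  1 (successors {1, 2, 4}): φ is true.
  2 (successors {1}): φ is true.
  3 (successors {0}): φ is false.
  4 (successors {0, 1, 2}): φ is true.
For instance, at 1:
  At 1: ◇q requires q at some successor in {1, 2, 4}.
    q holds at 1, so ◇q is true at 1.
Satisfying worlds: {0, 1, 2, 4}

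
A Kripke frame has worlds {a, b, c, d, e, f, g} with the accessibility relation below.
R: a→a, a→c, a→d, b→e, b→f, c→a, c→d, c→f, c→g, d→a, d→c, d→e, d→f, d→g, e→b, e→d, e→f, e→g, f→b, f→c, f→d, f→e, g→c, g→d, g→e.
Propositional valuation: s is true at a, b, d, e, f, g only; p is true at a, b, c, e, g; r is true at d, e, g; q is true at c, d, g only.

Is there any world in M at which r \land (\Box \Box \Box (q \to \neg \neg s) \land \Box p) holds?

Let φ = r \land (\Box \Box \Box (q \to \neg \neg s) \land \Box p). Evaluate φ at each world:
  a (successors {a, c, d}): φ is false.
  b (successors {e, f}): φ is false.
  c (successors {a, d, f, g}): φ is false.
  d (successors {a, c, e, f, g}): φ is false.
  e (successors {b, d, f, g}): φ is false.
  f (successors {b, c, d, e}): φ is false.
  g (successors {c, d, e}): φ is false.
For instance, at b:
  At b: r is false, \Box \Box \Box (q \to \neg \neg s) \land \Box p is false, so r \land (\Box \Box \Box (q \to \neg \neg s) \land \Box p) is false.
    At b: \Box \Box \Box (q \to \neg \neg s) is false, \Box p is false, so \Box \Box \Box (q \to \neg \neg s) \land \Box p is false.
      At b: \Box \Box \Box (q \to \neg \neg s) requires \Box \Box (q \to \neg \neg s) at every successor {e, f}.
        \Box \Box (q \to \neg \neg s) fails at e, so \Box \Box \Box (q \to \neg \neg s) is false at b.
      At b: \Box p requires p at every successor {e, f}.
        p fails at f, so \Box p is false at b.

No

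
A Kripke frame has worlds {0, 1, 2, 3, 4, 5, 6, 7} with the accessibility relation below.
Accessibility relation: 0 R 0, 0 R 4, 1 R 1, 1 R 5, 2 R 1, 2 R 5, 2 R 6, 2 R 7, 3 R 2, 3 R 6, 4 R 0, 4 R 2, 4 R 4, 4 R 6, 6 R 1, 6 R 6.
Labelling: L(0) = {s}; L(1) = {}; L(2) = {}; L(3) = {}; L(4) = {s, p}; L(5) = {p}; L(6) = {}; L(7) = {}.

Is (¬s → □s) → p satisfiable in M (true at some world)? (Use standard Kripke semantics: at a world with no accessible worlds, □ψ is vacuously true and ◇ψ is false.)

Yes

Let φ = (¬s → □s) → p. Evaluate φ at each world:
  0 (successors {0, 4}): φ is false.
  1 (successors {1, 5}): φ is true.
  2 (successors {1, 5, 6, 7}): φ is true.
  3 (successors {2, 6}): φ is true.
  4 (successors {0, 2, 4, 6}): φ is true.
  5 (successors ∅): φ is true.
  6 (successors {1, 6}): φ is true.
  7 (successors ∅): φ is false.
Detail at 1 (witness):
  At 1: ¬s → □s is false, p is false, so (¬s → □s) → p is true.
    At 1: ¬s is true, □s is false, so ¬s → □s is false.
      At 1: □s requires s at every successor {1, 5}.
        s fails at 1, so □s is false at 1.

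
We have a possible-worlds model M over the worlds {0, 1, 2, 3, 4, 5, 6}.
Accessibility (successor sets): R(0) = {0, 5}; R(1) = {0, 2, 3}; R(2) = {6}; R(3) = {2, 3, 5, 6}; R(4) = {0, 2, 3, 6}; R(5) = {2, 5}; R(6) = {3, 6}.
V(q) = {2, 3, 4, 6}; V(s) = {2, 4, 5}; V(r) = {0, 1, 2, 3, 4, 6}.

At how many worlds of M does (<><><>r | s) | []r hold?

7

Let φ = (<><><>r | s) | []r. Evaluate φ at each world:
  0 (successors {0, 5}): φ is true.
  1 (successors {0, 2, 3}): φ is true.
  2 (successors {6}): φ is true.
  3 (successors {2, 3, 5, 6}): φ is true.
  4 (successors {0, 2, 3, 6}): φ is true.
  5 (successors {2, 5}): φ is true.
  6 (successors {3, 6}): φ is true.
For instance, at 0:
  At 0: <><><>r | s is true, []r is false, so (<><><>r | s) | []r is true.
    At 0: <><><>r is true, s is false, so <><><>r | s is true.
      At 0: <><><>r requires <><>r at some successor in {0, 5}.
        <><>r holds at 0, so <><><>r is true at 0.
    At 0: []r requires r at every successor {0, 5}.
      r fails at 5, so []r is false at 0.
Satisfying worlds: {0, 1, 2, 3, 4, 5, 6}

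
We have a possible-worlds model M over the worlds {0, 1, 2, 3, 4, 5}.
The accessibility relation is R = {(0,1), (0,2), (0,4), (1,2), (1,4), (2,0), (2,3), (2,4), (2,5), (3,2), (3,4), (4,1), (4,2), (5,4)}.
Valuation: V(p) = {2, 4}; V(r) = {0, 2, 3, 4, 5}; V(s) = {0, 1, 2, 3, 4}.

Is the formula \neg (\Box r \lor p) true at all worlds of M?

No

Let φ = \neg (\Box r \lor p). Evaluate φ at each world:
  0 (successors {1, 2, 4}): φ is true.
  1 (successors {2, 4}): φ is false.
  2 (successors {0, 3, 4, 5}): φ is false.
  3 (successors {2, 4}): φ is false.
  4 (successors {1, 2}): φ is false.
  5 (successors {4}): φ is false.
Detail at 1 (counterexample):
  At 1: \Box r \lor p is true, so \neg (\Box r \lor p) is false.
    At 1: \Box r is true, p is false, so \Box r \lor p is true.
      At 1: \Box r requires r at every successor {2, 4}.
        At 2: r is true.
        At 4: r is true.
      So \Box r is true at 1.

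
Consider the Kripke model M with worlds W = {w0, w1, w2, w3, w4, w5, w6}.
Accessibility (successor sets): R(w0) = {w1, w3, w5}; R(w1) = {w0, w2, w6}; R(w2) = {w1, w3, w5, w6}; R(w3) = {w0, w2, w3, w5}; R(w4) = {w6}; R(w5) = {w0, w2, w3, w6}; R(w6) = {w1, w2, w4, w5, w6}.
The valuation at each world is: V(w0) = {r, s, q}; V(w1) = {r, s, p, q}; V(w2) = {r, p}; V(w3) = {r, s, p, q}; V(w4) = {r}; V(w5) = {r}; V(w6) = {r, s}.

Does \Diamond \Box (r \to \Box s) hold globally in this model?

Let φ = \Diamond \Box (r \to \Box s). Evaluate φ at each world:
  w0 (successors {w1, w3, w5}): φ is false.
  w1 (successors {w0, w2, w6}): φ is false.
  w2 (successors {w1, w3, w5, w6}): φ is false.
  w3 (successors {w0, w2, w3, w5}): φ is false.
  w4 (successors {w6}): φ is false.
  w5 (successors {w0, w2, w3, w6}): φ is false.
  w6 (successors {w1, w2, w4, w5, w6}): φ is false.
Detail at w0 (counterexample):
  At w0: \Diamond \Box (r \to \Box s) requires \Box (r \to \Box s) at some successor in {w1, w3, w5}.
    At w1: \Box (r \to \Box s) is false.
    At w3: \Box (r \to \Box s) is false.
    At w5: \Box (r \to \Box s) is false.
  So \Diamond \Box (r \to \Box s) is false at w0.

No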